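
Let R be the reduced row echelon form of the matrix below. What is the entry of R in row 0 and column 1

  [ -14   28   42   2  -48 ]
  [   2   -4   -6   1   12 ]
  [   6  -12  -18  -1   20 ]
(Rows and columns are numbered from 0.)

r1 → -1/14·r1
  [ 1   -2   -3  -1/7  24/7 ]
  [ 2   -4   -6     1    12 ]
  [ 6  -12  -18    -1    20 ]
r2 → r2 − 2·r1
  [ 1   -2   -3  -1/7  24/7 ]
  [ 0    0    0   9/7  36/7 ]
  [ 6  -12  -18    -1    20 ]
r3 → r3 − 6·r1
  [ 1  -2  -3  -1/7  24/7 ]
  [ 0   0   0   9/7  36/7 ]
  [ 0   0   0  -1/7  -4/7 ]
r2 → 7/9·r2
  [ 1  -2  -3  -1/7  24/7 ]
  [ 0   0   0     1     4 ]
  [ 0   0   0  -1/7  -4/7 ]
r3 → r3 + 1/7·r2
  [ 1  -2  -3  -1/7  24/7 ]
  [ 0   0   0     1     4 ]
  [ 0   0   0     0     0 ]
r1 → r1 + 1/7·r2
  [ 1  -2  -3  0  4 ]
  [ 0   0   0  1  4 ]
  [ 0   0   0  0  0 ]

-2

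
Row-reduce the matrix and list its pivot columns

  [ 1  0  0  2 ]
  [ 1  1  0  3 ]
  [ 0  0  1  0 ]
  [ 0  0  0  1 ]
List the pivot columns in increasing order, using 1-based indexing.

1, 2, 3, 4

ρ2 → ρ2 − ρ1
  [ 1  0  0  2 ]
  [ 0  1  0  1 ]
  [ 0  0  1  0 ]
  [ 0  0  0  1 ]
ρ2 → ρ2 − ρ4
  [ 1  0  0  2 ]
  [ 0  1  0  0 ]
  [ 0  0  1  0 ]
  [ 0  0  0  1 ]
ρ1 → ρ1 − 2·ρ4
  [ 1  0  0  0 ]
  [ 0  1  0  0 ]
  [ 0  0  1  0 ]
  [ 0  0  0  1 ]
Pivot columns are the columns containing a leading 1.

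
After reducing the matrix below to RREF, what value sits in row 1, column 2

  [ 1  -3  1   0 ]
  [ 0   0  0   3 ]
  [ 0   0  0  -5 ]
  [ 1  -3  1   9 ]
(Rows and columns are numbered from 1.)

-3

Subtract R1 from R4.
  [ 1  -3  1   0 ]
  [ 0   0  0   3 ]
  [ 0   0  0  -5 ]
  [ 0   0  0   9 ]
Multiply R2 by 1/3.
  [ 1  -3  1   0 ]
  [ 0   0  0   1 ]
  [ 0   0  0  -5 ]
  [ 0   0  0   9 ]
Add 5 times R2 to R3.
  [ 1  -3  1  0 ]
  [ 0   0  0  1 ]
  [ 0   0  0  0 ]
  [ 0   0  0  9 ]
Subtract 9 times R2 from R4.
  [ 1  -3  1  0 ]
  [ 0   0  0  1 ]
  [ 0   0  0  0 ]
  [ 0   0  0  0 ]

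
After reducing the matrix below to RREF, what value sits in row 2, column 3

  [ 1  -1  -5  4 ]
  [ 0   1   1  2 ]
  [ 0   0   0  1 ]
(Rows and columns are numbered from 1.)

ρ2 := ρ2 − 2·ρ3
  [ 1  -1  -5  4 ]
  [ 0   1   1  0 ]
  [ 0   0   0  1 ]
ρ1 := ρ1 − 4·ρ3
  [ 1  -1  -5  0 ]
  [ 0   1   1  0 ]
  [ 0   0   0  1 ]
ρ1 := ρ1 + ρ2
  [ 1  0  -4  0 ]
  [ 0  1   1  0 ]
  [ 0  0   0  1 ]

1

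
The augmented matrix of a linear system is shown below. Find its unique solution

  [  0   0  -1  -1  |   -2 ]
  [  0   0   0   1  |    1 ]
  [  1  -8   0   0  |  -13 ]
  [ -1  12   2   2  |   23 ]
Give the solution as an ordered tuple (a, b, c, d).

(-1, 3/2, 1, 1)

r1 ↔ r3
r4 := r4 + r1
r2 ↔ r4
r2 := 1/4·r2
r3 := -1·r3
r3 := r3 − r4
r2 := r2 − 1/2·r4
r2 := r2 − 1/2·r3
r1 := r1 + 8·r2
Reading off the last column: a = -1, b = 3/2, c = 1, d = 1.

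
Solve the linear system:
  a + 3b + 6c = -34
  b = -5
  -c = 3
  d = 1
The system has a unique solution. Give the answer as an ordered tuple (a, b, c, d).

Form the augmented matrix and row-reduce:
  [ 1  3   6  0  |  -34 ]
  [ 0  1   0  0  |   -5 ]
  [ 0  0  -1  0  |    3 ]
  [ 0  0   0  1  |    1 ]
ρ3 ← -1·ρ3
ρ1 ← ρ1 − 6·ρ3
ρ1 ← ρ1 − 3·ρ2
Reading off the last column: a = -1, b = -5, c = -3, d = 1.

(-1, -5, -3, 1)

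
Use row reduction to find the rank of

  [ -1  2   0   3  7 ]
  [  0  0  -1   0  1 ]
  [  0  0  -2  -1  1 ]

rank = 3

Multiply r1 by -1.
  [ 1  -2   0  -3  -7 ]
  [ 0   0  -1   0   1 ]
  [ 0   0  -2  -1   1 ]
Multiply r2 by -1.
  [ 1  -2   0  -3  -7 ]
  [ 0   0   1   0  -1 ]
  [ 0   0  -2  -1   1 ]
Add 2 times r2 to r3.
  [ 1  -2  0  -3  -7 ]
  [ 0   0  1   0  -1 ]
  [ 0   0  0  -1  -1 ]
Multiply r3 by -1.
  [ 1  -2  0  -3  -7 ]
  [ 0   0  1   0  -1 ]
  [ 0   0  0   1   1 ]
Add 3 times r3 to r1.
  [ 1  -2  0  0  -4 ]
  [ 0   0  1  0  -1 ]
  [ 0   0  0  1   1 ]
The reduced form has 3 nonzero rows.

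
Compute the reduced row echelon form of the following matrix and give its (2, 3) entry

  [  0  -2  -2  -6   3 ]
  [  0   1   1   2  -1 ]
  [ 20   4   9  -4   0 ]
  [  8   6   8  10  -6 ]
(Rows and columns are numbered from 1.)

1

R1 <=> R3
  [ 20   4   9  -4   0 ]
  [  0   1   1   2  -1 ]
  [  0  -2  -2  -6   3 ]
  [  8   6   8  10  -6 ]
R1 → 1/20·R1
  [ 1  1/5  9/20  -1/5   0 ]
  [ 0    1     1     2  -1 ]
  [ 0   -2    -2    -6   3 ]
  [ 8    6     8    10  -6 ]
R4 → R4 − 8·R1
  [ 1   1/5  9/20  -1/5   0 ]
  [ 0     1     1     2  -1 ]
  [ 0    -2    -2    -6   3 ]
  [ 0  22/5  22/5  58/5  -6 ]
R3 → R3 + 2·R2
  [ 1   1/5  9/20  -1/5   0 ]
  [ 0     1     1     2  -1 ]
  [ 0     0     0    -2   1 ]
  [ 0  22/5  22/5  58/5  -6 ]
R4 → R4 − 22/5·R2
  [ 1  1/5  9/20  -1/5     0 ]
  [ 0    1     1     2    -1 ]
  [ 0    0     0    -2     1 ]
  [ 0    0     0  14/5  -8/5 ]
R3 → -1/2·R3
  [ 1  1/5  9/20  -1/5     0 ]
  [ 0    1     1     2    -1 ]
  [ 0    0     0     1  -1/2 ]
  [ 0    0     0  14/5  -8/5 ]
R4 → R4 − 14/5·R3
  [ 1  1/5  9/20  -1/5     0 ]
  [ 0    1     1     2    -1 ]
  [ 0    0     0     1  -1/2 ]
  [ 0    0     0     0  -1/5 ]
R4 → -5·R4
  [ 1  1/5  9/20  -1/5     0 ]
  [ 0    1     1     2    -1 ]
  [ 0    0     0     1  -1/2 ]
  [ 0    0     0     0     1 ]
R3 → R3 + 1/2·R4
  [ 1  1/5  9/20  -1/5   0 ]
  [ 0    1     1     2  -1 ]
  [ 0    0     0     1   0 ]
  [ 0    0     0     0   1 ]
R2 → R2 + R4
  [ 1  1/5  9/20  -1/5  0 ]
  [ 0    1     1     2  0 ]
  [ 0    0     0     1  0 ]
  [ 0    0     0     0  1 ]
R2 → R2 − 2·R3
  [ 1  1/5  9/20  -1/5  0 ]
  [ 0    1     1     0  0 ]
  [ 0    0     0     1  0 ]
  [ 0    0     0     0  1 ]
R1 → R1 + 1/5·R3
  [ 1  1/5  9/20  0  0 ]
  [ 0    1     1  0  0 ]
  [ 0    0     0  1  0 ]
  [ 0    0     0  0  1 ]
R1 → R1 − 1/5·R2
  [ 1  0  1/4  0  0 ]
  [ 0  1    1  0  0 ]
  [ 0  0    0  1  0 ]
  [ 0  0    0  0  1 ]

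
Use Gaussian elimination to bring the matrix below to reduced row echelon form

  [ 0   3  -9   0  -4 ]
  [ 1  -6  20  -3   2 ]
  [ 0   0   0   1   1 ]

R1 <=> R2
  [ 1  -6  20  -3   2 ]
  [ 0   3  -9   0  -4 ]
  [ 0   0   0   1   1 ]
R2 ← 1/3·R2
  [ 1  -6  20  -3     2 ]
  [ 0   1  -3   0  -4/3 ]
  [ 0   0   0   1     1 ]
R1 ← R1 + 3·R3
  [ 1  -6  20  0     5 ]
  [ 0   1  -3  0  -4/3 ]
  [ 0   0   0  1     1 ]
R1 ← R1 + 6·R2
  [ 1  0   2  0    -3 ]
  [ 0  1  -3  0  -4/3 ]
  [ 0  0   0  1     1 ]

[[1, 0, 2, 0, -3], [0, 1, -3, 0, -4/3], [0, 0, 0, 1, 1]]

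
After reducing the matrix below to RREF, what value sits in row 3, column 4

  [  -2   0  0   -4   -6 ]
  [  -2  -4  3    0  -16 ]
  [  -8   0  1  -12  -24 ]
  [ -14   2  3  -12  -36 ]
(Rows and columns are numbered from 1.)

R1 ← -1/2·R1
R2 ← R2 + 2·R1
R3 ← R3 + 8·R1
R4 ← R4 + 14·R1
R2 ← -1/4·R2
R4 ← R4 − 2·R2
R4 ← R4 − 9/2·R3
R2 ← R2 − 5/2·R4
R1 ← R1 − 3·R4
R2 ← R2 + 3/4·R3

4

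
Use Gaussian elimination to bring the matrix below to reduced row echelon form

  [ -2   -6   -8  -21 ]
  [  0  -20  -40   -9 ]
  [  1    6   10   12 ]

ρ1 → -1/2·ρ1
  [ 1    3    4  21/2 ]
  [ 0  -20  -40    -9 ]
  [ 1    6   10    12 ]
ρ3 → ρ3 − ρ1
  [ 1    3    4  21/2 ]
  [ 0  -20  -40    -9 ]
  [ 0    3    6   3/2 ]
ρ2 → -1/20·ρ2
  [ 1  3  4  21/2 ]
  [ 0  1  2  9/20 ]
  [ 0  3  6   3/2 ]
ρ3 → ρ3 − 3·ρ2
  [ 1  3  4  21/2 ]
  [ 0  1  2  9/20 ]
  [ 0  0  0  3/20 ]
ρ3 → 20/3·ρ3
  [ 1  3  4  21/2 ]
  [ 0  1  2  9/20 ]
  [ 0  0  0     1 ]
ρ2 → ρ2 − 9/20·ρ3
  [ 1  3  4  21/2 ]
  [ 0  1  2     0 ]
  [ 0  0  0     1 ]
ρ1 → ρ1 − 21/2·ρ3
  [ 1  3  4  0 ]
  [ 0  1  2  0 ]
  [ 0  0  0  1 ]
ρ1 → ρ1 − 3·ρ2
  [ 1  0  -2  0 ]
  [ 0  1   2  0 ]
  [ 0  0   0  1 ]

[[1, 0, -2, 0], [0, 1, 2, 0], [0, 0, 0, 1]]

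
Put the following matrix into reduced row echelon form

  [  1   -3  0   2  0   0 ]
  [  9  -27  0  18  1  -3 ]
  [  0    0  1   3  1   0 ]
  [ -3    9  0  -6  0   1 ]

r2 -> r2 − 9·r1
  [  1  -3  0   2  0   0 ]
  [  0   0  0   0  1  -3 ]
  [  0   0  1   3  1   0 ]
  [ -3   9  0  -6  0   1 ]
r4 -> r4 + 3·r1
  [ 1  -3  0  2  0   0 ]
  [ 0   0  0  0  1  -3 ]
  [ 0   0  1  3  1   0 ]
  [ 0   0  0  0  0   1 ]
r2 ↔ r3
  [ 1  -3  0  2  0   0 ]
  [ 0   0  1  3  1   0 ]
  [ 0   0  0  0  1  -3 ]
  [ 0   0  0  0  0   1 ]
r3 -> r3 + 3·r4
  [ 1  -3  0  2  0  0 ]
  [ 0   0  1  3  1  0 ]
  [ 0   0  0  0  1  0 ]
  [ 0   0  0  0  0  1 ]
r2 -> r2 − r3
  [ 1  -3  0  2  0  0 ]
  [ 0   0  1  3  0  0 ]
  [ 0   0  0  0  1  0 ]
  [ 0   0  0  0  0  1 ]

[[1, -3, 0, 2, 0, 0], [0, 0, 1, 3, 0, 0], [0, 0, 0, 0, 1, 0], [0, 0, 0, 0, 0, 1]]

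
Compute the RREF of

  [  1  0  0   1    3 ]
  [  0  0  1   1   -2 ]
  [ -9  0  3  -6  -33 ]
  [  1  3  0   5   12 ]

[[1, 0, 0, 1, 3], [0, 1, 0, 4/3, 3], [0, 0, 1, 1, -2], [0, 0, 0, 0, 0]]

Add 9 times r1 to r3.
Subtract r1 from r4.
Swap r2 and r4.
Multiply r2 by 1/3.
Multiply r3 by 1/3.
Subtract r3 from r4.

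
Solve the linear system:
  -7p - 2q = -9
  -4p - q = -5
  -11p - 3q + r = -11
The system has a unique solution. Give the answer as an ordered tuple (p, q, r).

Form the augmented matrix and row-reduce:
  [  -7  -2  0  |   -9 ]
  [  -4  -1  0  |   -5 ]
  [ -11  -3  1  |  -11 ]
r1 ← -1/7·r1
  [   1  2/7  0  |  9/7 ]
  [  -4   -1  0  |   -5 ]
  [ -11   -3  1  |  -11 ]
r2 ← r2 + 4·r1
  [   1  2/7  0  |  9/7 ]
  [   0  1/7  0  |  1/7 ]
  [ -11   -3  1  |  -11 ]
r3 ← r3 + 11·r1
  [ 1  2/7  0  |   9/7 ]
  [ 0  1/7  0  |   1/7 ]
  [ 0  1/7  1  |  22/7 ]
r2 ← 7·r2
  [ 1  2/7  0  |   9/7 ]
  [ 0    1  0  |     1 ]
  [ 0  1/7  1  |  22/7 ]
r3 ← r3 − 1/7·r2
  [ 1  2/7  0  |  9/7 ]
  [ 0    1  0  |    1 ]
  [ 0    0  1  |    3 ]
r1 ← r1 − 2/7·r2
  [ 1  0  0  |  1 ]
  [ 0  1  0  |  1 ]
  [ 0  0  1  |  3 ]
Reading off the last column: p = 1, q = 1, r = 3.

(1, 1, 3)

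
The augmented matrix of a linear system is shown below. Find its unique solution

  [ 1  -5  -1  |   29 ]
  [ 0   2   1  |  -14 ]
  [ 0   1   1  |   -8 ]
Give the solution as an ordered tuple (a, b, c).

R2 ← 1/2·R2
R3 ← R3 − R2
R3 ← 2·R3
R2 ← R2 − 1/2·R3
R1 ← R1 + R3
R1 ← R1 + 5·R2
Reading off the last column: a = -3, b = -6, c = -2.

(-3, -6, -2)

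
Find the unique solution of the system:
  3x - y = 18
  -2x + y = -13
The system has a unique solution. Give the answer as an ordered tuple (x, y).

(5, -3)

Form the augmented matrix and row-reduce:
  [  3  -1  |   18 ]
  [ -2   1  |  -13 ]
ρ1 -> 1/3·ρ1
  [  1  -1/3  |    6 ]
  [ -2     1  |  -13 ]
ρ2 -> ρ2 + 2·ρ1
  [ 1  -1/3  |   6 ]
  [ 0   1/3  |  -1 ]
ρ2 -> 3·ρ2
  [ 1  -1/3  |   6 ]
  [ 0     1  |  -3 ]
ρ1 -> ρ1 + 1/3·ρ2
  [ 1  0  |   5 ]
  [ 0  1  |  -3 ]
Reading off the last column: x = 5, y = -3.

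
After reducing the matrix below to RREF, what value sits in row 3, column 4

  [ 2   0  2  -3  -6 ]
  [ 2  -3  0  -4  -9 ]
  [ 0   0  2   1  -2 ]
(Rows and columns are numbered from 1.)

1/2

R1 ← 1/2·R1
  [ 1   0  1  -3/2  -3 ]
  [ 2  -3  0    -4  -9 ]
  [ 0   0  2     1  -2 ]
R2 ← R2 − 2·R1
  [ 1   0   1  -3/2  -3 ]
  [ 0  -3  -2    -1  -3 ]
  [ 0   0   2     1  -2 ]
R2 ← -1/3·R2
  [ 1  0    1  -3/2  -3 ]
  [ 0  1  2/3   1/3   1 ]
  [ 0  0    2     1  -2 ]
R3 ← 1/2·R3
  [ 1  0    1  -3/2  -3 ]
  [ 0  1  2/3   1/3   1 ]
  [ 0  0    1   1/2  -1 ]
R2 ← R2 − 2/3·R3
  [ 1  0  1  -3/2   -3 ]
  [ 0  1  0     0  5/3 ]
  [ 0  0  1   1/2   -1 ]
R1 ← R1 − R3
  [ 1  0  0   -2   -2 ]
  [ 0  1  0    0  5/3 ]
  [ 0  0  1  1/2   -1 ]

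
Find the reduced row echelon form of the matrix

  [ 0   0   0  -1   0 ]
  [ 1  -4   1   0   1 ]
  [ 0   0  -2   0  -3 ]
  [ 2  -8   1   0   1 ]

[[1, -4, 0, 0, 0], [0, 0, 1, 0, 0], [0, 0, 0, 1, 0], [0, 0, 0, 0, 1]]

Swap R1 and R2.
Subtract 2 times R1 from R4.
Swap R2 and R3.
Multiply R2 by -1/2.
Add R2 to R4.
Multiply R3 by -1.
Multiply R4 by 2.
Subtract 3/2 times R4 from R2.
Subtract R4 from R1.
Subtract R2 from R1.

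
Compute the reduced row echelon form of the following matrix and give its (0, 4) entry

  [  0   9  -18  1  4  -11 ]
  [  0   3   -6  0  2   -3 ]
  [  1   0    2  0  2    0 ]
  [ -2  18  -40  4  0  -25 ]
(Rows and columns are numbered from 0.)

Swap R1 and R3.
  [  1   0    2  0  2    0 ]
  [  0   3   -6  0  2   -3 ]
  [  0   9  -18  1  4  -11 ]
  [ -2  18  -40  4  0  -25 ]
Add 2 times R1 to R4.
  [ 1   0    2  0  2    0 ]
  [ 0   3   -6  0  2   -3 ]
  [ 0   9  -18  1  4  -11 ]
  [ 0  18  -36  4  4  -25 ]
Multiply R2 by 1/3.
  [ 1   0    2  0    2    0 ]
  [ 0   1   -2  0  2/3   -1 ]
  [ 0   9  -18  1    4  -11 ]
  [ 0  18  -36  4    4  -25 ]
Subtract 9 times R2 from R3.
  [ 1   0    2  0    2    0 ]
  [ 0   1   -2  0  2/3   -1 ]
  [ 0   0    0  1   -2   -2 ]
  [ 0  18  -36  4    4  -25 ]
Subtract 18 times R2 from R4.
  [ 1  0   2  0    2   0 ]
  [ 0  1  -2  0  2/3  -1 ]
  [ 0  0   0  1   -2  -2 ]
  [ 0  0   0  4   -8  -7 ]
Subtract 4 times R3 from R4.
  [ 1  0   2  0    2   0 ]
  [ 0  1  -2  0  2/3  -1 ]
  [ 0  0   0  1   -2  -2 ]
  [ 0  0   0  0    0   1 ]
Add 2 times R4 to R3.
  [ 1  0   2  0    2   0 ]
  [ 0  1  -2  0  2/3  -1 ]
  [ 0  0   0  1   -2   0 ]
  [ 0  0   0  0    0   1 ]
Add R4 to R2.
  [ 1  0   2  0    2  0 ]
  [ 0  1  -2  0  2/3  0 ]
  [ 0  0   0  1   -2  0 ]
  [ 0  0   0  0    0  1 ]

2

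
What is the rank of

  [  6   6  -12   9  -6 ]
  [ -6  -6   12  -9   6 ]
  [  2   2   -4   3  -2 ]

rank = 1

Multiply ρ1 by 1/6.
  [  1   1  -2  3/2  -1 ]
  [ -6  -6  12   -9   6 ]
  [  2   2  -4    3  -2 ]
Add 6 times ρ1 to ρ2.
  [ 1  1  -2  3/2  -1 ]
  [ 0  0   0    0   0 ]
  [ 2  2  -4    3  -2 ]
Subtract 2 times ρ1 from ρ3.
  [ 1  1  -2  3/2  -1 ]
  [ 0  0   0    0   0 ]
  [ 0  0   0    0   0 ]
The reduced form has 1 nonzero row.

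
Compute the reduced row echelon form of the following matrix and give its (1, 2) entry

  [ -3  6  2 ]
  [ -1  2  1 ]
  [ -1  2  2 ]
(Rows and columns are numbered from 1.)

r1 := -1/3·r1
  [  1  -2  -2/3 ]
  [ -1   2     1 ]
  [ -1   2     2 ]
r2 := r2 + r1
  [  1  -2  -2/3 ]
  [  0   0   1/3 ]
  [ -1   2     2 ]
r3 := r3 + r1
  [ 1  -2  -2/3 ]
  [ 0   0   1/3 ]
  [ 0   0   4/3 ]
r2 := 3·r2
  [ 1  -2  -2/3 ]
  [ 0   0     1 ]
  [ 0   0   4/3 ]
r3 := r3 − 4/3·r2
  [ 1  -2  -2/3 ]
  [ 0   0     1 ]
  [ 0   0     0 ]
r1 := r1 + 2/3·r2
  [ 1  -2  0 ]
  [ 0   0  1 ]
  [ 0   0  0 ]

-2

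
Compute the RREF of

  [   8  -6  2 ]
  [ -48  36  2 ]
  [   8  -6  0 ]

[[1, -3/4, 0], [0, 0, 1], [0, 0, 0]]

r1 := 1/8·r1
  [   1  -3/4  1/4 ]
  [ -48    36    2 ]
  [   8    -6    0 ]
r2 := r2 + 48·r1
  [ 1  -3/4  1/4 ]
  [ 0     0   14 ]
  [ 8    -6    0 ]
r3 := r3 − 8·r1
  [ 1  -3/4  1/4 ]
  [ 0     0   14 ]
  [ 0     0   -2 ]
r2 := 1/14·r2
  [ 1  -3/4  1/4 ]
  [ 0     0    1 ]
  [ 0     0   -2 ]
r3 := r3 + 2·r2
  [ 1  -3/4  1/4 ]
  [ 0     0    1 ]
  [ 0     0    0 ]
r1 := r1 − 1/4·r2
  [ 1  -3/4  0 ]
  [ 0     0  1 ]
  [ 0     0  0 ]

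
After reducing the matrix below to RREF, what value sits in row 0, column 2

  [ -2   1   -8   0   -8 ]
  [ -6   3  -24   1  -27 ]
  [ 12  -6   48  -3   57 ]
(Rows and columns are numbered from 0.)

Multiply ρ1 by -1/2.
  [  1  -1/2    4   0    4 ]
  [ -6     3  -24   1  -27 ]
  [ 12    -6   48  -3   57 ]
Add 6 times ρ1 to ρ2.
  [  1  -1/2   4   0   4 ]
  [  0     0   0   1  -3 ]
  [ 12    -6  48  -3  57 ]
Subtract 12 times ρ1 from ρ3.
  [ 1  -1/2  4   0   4 ]
  [ 0     0  0   1  -3 ]
  [ 0     0  0  -3   9 ]
Add 3 times ρ2 to ρ3.
  [ 1  -1/2  4  0   4 ]
  [ 0     0  0  1  -3 ]
  [ 0     0  0  0   0 ]

4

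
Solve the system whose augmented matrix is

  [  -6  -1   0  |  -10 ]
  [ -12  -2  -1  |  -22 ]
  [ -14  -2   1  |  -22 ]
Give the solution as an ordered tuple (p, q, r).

R1 → -1/6·R1
  [   1  1/6   0  |  5/3 ]
  [ -12   -2  -1  |  -22 ]
  [ -14   -2   1  |  -22 ]
R2 → R2 + 12·R1
  [   1  1/6   0  |  5/3 ]
  [   0    0  -1  |   -2 ]
  [ -14   -2   1  |  -22 ]
R3 → R3 + 14·R1
  [ 1  1/6   0  |  5/3 ]
  [ 0    0  -1  |   -2 ]
  [ 0  1/3   1  |  4/3 ]
R2 ↔ R3
  [ 1  1/6   0  |  5/3 ]
  [ 0  1/3   1  |  4/3 ]
  [ 0    0  -1  |   -2 ]
R2 → 3·R2
  [ 1  1/6   0  |  5/3 ]
  [ 0    1   3  |    4 ]
  [ 0    0  -1  |   -2 ]
R3 → -1·R3
  [ 1  1/6  0  |  5/3 ]
  [ 0    1  3  |    4 ]
  [ 0    0  1  |    2 ]
R2 → R2 − 3·R3
  [ 1  1/6  0  |  5/3 ]
  [ 0    1  0  |   -2 ]
  [ 0    0  1  |    2 ]
R1 → R1 − 1/6·R2
  [ 1  0  0  |   2 ]
  [ 0  1  0  |  -2 ]
  [ 0  0  1  |   2 ]
Reading off the last column: p = 2, q = -2, r = 2.

(2, -2, 2)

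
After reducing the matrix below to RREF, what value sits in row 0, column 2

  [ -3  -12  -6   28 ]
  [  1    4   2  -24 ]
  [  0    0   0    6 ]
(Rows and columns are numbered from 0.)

Multiply R1 by -1/3.
  [ 1  4  2  -28/3 ]
  [ 1  4  2    -24 ]
  [ 0  0  0      6 ]
Subtract R1 from R2.
  [ 1  4  2  -28/3 ]
  [ 0  0  0  -44/3 ]
  [ 0  0  0      6 ]
Multiply R2 by -3/44.
  [ 1  4  2  -28/3 ]
  [ 0  0  0      1 ]
  [ 0  0  0      6 ]
Subtract 6 times R2 from R3.
  [ 1  4  2  -28/3 ]
  [ 0  0  0      1 ]
  [ 0  0  0      0 ]
Add 28/3 times R2 to R1.
  [ 1  4  2  0 ]
  [ 0  0  0  1 ]
  [ 0  0  0  0 ]

2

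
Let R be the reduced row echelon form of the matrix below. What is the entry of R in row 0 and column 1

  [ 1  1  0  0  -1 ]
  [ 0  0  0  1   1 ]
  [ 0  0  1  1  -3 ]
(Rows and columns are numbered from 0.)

1

R2 <-> R3
  [ 1  1  0  0  -1 ]
  [ 0  0  1  1  -3 ]
  [ 0  0  0  1   1 ]
R2 := R2 − R3
  [ 1  1  0  0  -1 ]
  [ 0  0  1  0  -4 ]
  [ 0  0  0  1   1 ]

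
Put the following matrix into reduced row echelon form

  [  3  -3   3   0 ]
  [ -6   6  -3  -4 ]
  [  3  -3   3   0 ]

[[1, -1, 0, 4/3], [0, 0, 1, -4/3], [0, 0, 0, 0]]

ρ1 ← 1/3·ρ1
ρ2 ← ρ2 + 6·ρ1
ρ3 ← ρ3 − 3·ρ1
ρ2 ← 1/3·ρ2
ρ1 ← ρ1 − ρ2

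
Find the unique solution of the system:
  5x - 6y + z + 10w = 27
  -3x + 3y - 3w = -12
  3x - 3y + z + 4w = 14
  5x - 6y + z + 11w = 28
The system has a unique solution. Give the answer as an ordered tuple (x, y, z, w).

(2, -1, 1, 1)

Form the augmented matrix and row-reduce:
  [  5  -6  1  10  |   27 ]
  [ -3   3  0  -3  |  -12 ]
  [  3  -3  1   4  |   14 ]
  [  5  -6  1  11  |   28 ]
ρ1 -> 1/5·ρ1
  [  1  -6/5  1/5   2  |  27/5 ]
  [ -3     3    0  -3  |   -12 ]
  [  3    -3    1   4  |    14 ]
  [  5    -6    1  11  |    28 ]
ρ2 -> ρ2 + 3·ρ1
  [ 1  -6/5  1/5   2  |  27/5 ]
  [ 0  -3/5  3/5   3  |  21/5 ]
  [ 3    -3    1   4  |    14 ]
  [ 5    -6    1  11  |    28 ]
ρ3 -> ρ3 − 3·ρ1
  [ 1  -6/5  1/5   2  |   27/5 ]
  [ 0  -3/5  3/5   3  |   21/5 ]
  [ 0   3/5  2/5  -2  |  -11/5 ]
  [ 5    -6    1  11  |     28 ]
ρ4 -> ρ4 − 5·ρ1
  [ 1  -6/5  1/5   2  |   27/5 ]
  [ 0  -3/5  3/5   3  |   21/5 ]
  [ 0   3/5  2/5  -2  |  -11/5 ]
  [ 0     0    0   1  |      1 ]
ρ2 -> -5/3·ρ2
  [ 1  -6/5  1/5   2  |   27/5 ]
  [ 0     1   -1  -5  |     -7 ]
  [ 0   3/5  2/5  -2  |  -11/5 ]
  [ 0     0    0   1  |      1 ]
ρ3 -> ρ3 − 3/5·ρ2
  [ 1  -6/5  1/5   2  |  27/5 ]
  [ 0     1   -1  -5  |    -7 ]
  [ 0     0    1   1  |     2 ]
  [ 0     0    0   1  |     1 ]
ρ3 -> ρ3 − ρ4
  [ 1  -6/5  1/5   2  |  27/5 ]
  [ 0     1   -1  -5  |    -7 ]
  [ 0     0    1   0  |     1 ]
  [ 0     0    0   1  |     1 ]
ρ2 -> ρ2 + 5·ρ4
  [ 1  -6/5  1/5  2  |  27/5 ]
  [ 0     1   -1  0  |    -2 ]
  [ 0     0    1  0  |     1 ]
  [ 0     0    0  1  |     1 ]
ρ1 -> ρ1 − 2·ρ4
  [ 1  -6/5  1/5  0  |  17/5 ]
  [ 0     1   -1  0  |    -2 ]
  [ 0     0    1  0  |     1 ]
  [ 0     0    0  1  |     1 ]
ρ2 -> ρ2 + ρ3
  [ 1  -6/5  1/5  0  |  17/5 ]
  [ 0     1    0  0  |    -1 ]
  [ 0     0    1  0  |     1 ]
  [ 0     0    0  1  |     1 ]
ρ1 -> ρ1 − 1/5·ρ3
  [ 1  -6/5  0  0  |  16/5 ]
  [ 0     1  0  0  |    -1 ]
  [ 0     0  1  0  |     1 ]
  [ 0     0  0  1  |     1 ]
ρ1 -> ρ1 + 6/5·ρ2
  [ 1  0  0  0  |   2 ]
  [ 0  1  0  0  |  -1 ]
  [ 0  0  1  0  |   1 ]
  [ 0  0  0  1  |   1 ]
Reading off the last column: x = 2, y = -1, z = 1, w = 1.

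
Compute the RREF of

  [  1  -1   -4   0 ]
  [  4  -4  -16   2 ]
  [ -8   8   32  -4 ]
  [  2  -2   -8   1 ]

ρ2 ← ρ2 − 4·ρ1
  [  1  -1  -4   0 ]
  [  0   0   0   2 ]
  [ -8   8  32  -4 ]
  [  2  -2  -8   1 ]
ρ3 ← ρ3 + 8·ρ1
  [ 1  -1  -4   0 ]
  [ 0   0   0   2 ]
  [ 0   0   0  -4 ]
  [ 2  -2  -8   1 ]
ρ4 ← ρ4 − 2·ρ1
  [ 1  -1  -4   0 ]
  [ 0   0   0   2 ]
  [ 0   0   0  -4 ]
  [ 0   0   0   1 ]
ρ2 ← 1/2·ρ2
  [ 1  -1  -4   0 ]
  [ 0   0   0   1 ]
  [ 0   0   0  -4 ]
  [ 0   0   0   1 ]
ρ3 ← ρ3 + 4·ρ2
  [ 1  -1  -4  0 ]
  [ 0   0   0  1 ]
  [ 0   0   0  0 ]
  [ 0   0   0  1 ]
ρ4 ← ρ4 − ρ2
  [ 1  -1  -4  0 ]
  [ 0   0   0  1 ]
  [ 0   0   0  0 ]
  [ 0   0   0  0 ]

[[1, -1, -4, 0], [0, 0, 0, 1], [0, 0, 0, 0], [0, 0, 0, 0]]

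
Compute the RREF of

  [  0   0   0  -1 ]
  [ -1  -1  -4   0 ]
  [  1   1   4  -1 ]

[[1, 1, 4, 0], [0, 0, 0, 1], [0, 0, 0, 0]]

r1 <=> r2
  [ -1  -1  -4   0 ]
  [  0   0   0  -1 ]
  [  1   1   4  -1 ]
r1 ← -1·r1
  [ 1  1  4   0 ]
  [ 0  0  0  -1 ]
  [ 1  1  4  -1 ]
r3 ← r3 − r1
  [ 1  1  4   0 ]
  [ 0  0  0  -1 ]
  [ 0  0  0  -1 ]
r2 ← -1·r2
  [ 1  1  4   0 ]
  [ 0  0  0   1 ]
  [ 0  0  0  -1 ]
r3 ← r3 + r2
  [ 1  1  4  0 ]
  [ 0  0  0  1 ]
  [ 0  0  0  0 ]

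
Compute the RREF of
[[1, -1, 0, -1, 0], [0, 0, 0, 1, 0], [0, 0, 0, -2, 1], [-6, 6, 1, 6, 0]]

R4 -> R4 + 6·R1
  [ 1  -1  0  -1  0 ]
  [ 0   0  0   1  0 ]
  [ 0   0  0  -2  1 ]
  [ 0   0  1   0  0 ]
R2 <=> R4
  [ 1  -1  0  -1  0 ]
  [ 0   0  1   0  0 ]
  [ 0   0  0  -2  1 ]
  [ 0   0  0   1  0 ]
R3 -> -1/2·R3
  [ 1  -1  0  -1     0 ]
  [ 0   0  1   0     0 ]
  [ 0   0  0   1  -1/2 ]
  [ 0   0  0   1     0 ]
R4 -> R4 − R3
  [ 1  -1  0  -1     0 ]
  [ 0   0  1   0     0 ]
  [ 0   0  0   1  -1/2 ]
  [ 0   0  0   0   1/2 ]
R4 -> 2·R4
  [ 1  -1  0  -1     0 ]
  [ 0   0  1   0     0 ]
  [ 0   0  0   1  -1/2 ]
  [ 0   0  0   0     1 ]
R3 -> R3 + 1/2·R4
  [ 1  -1  0  -1  0 ]
  [ 0   0  1   0  0 ]
  [ 0   0  0   1  0 ]
  [ 0   0  0   0  1 ]
R1 -> R1 + R3
  [ 1  -1  0  0  0 ]
  [ 0   0  1  0  0 ]
  [ 0   0  0  1  0 ]
  [ 0   0  0  0  1 ]

[[1, -1, 0, 0, 0], [0, 0, 1, 0, 0], [0, 0, 0, 1, 0], [0, 0, 0, 0, 1]]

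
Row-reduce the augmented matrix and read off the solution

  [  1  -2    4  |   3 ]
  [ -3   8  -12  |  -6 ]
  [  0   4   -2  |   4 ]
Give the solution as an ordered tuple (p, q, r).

R2 -> R2 + 3·R1
  [ 1  -2   4  |  3 ]
  [ 0   2   0  |  3 ]
  [ 0   4  -2  |  4 ]
R2 -> 1/2·R2
  [ 1  -2   4  |    3 ]
  [ 0   1   0  |  3/2 ]
  [ 0   4  -2  |    4 ]
R3 -> R3 − 4·R2
  [ 1  -2   4  |    3 ]
  [ 0   1   0  |  3/2 ]
  [ 0   0  -2  |   -2 ]
R3 -> -1/2·R3
  [ 1  -2  4  |    3 ]
  [ 0   1  0  |  3/2 ]
  [ 0   0  1  |    1 ]
R1 -> R1 − 4·R3
  [ 1  -2  0  |   -1 ]
  [ 0   1  0  |  3/2 ]
  [ 0   0  1  |    1 ]
R1 -> R1 + 2·R2
  [ 1  0  0  |    2 ]
  [ 0  1  0  |  3/2 ]
  [ 0  0  1  |    1 ]
Reading off the last column: p = 2, q = 3/2, r = 1.

(2, 3/2, 1)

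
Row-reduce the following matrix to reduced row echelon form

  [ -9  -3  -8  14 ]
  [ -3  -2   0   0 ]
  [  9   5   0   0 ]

[[1, 0, 0, 0], [0, 1, 0, 0], [0, 0, 1, -7/4]]

R1 ← -1/9·R1
  [  1  1/3  8/9  -14/9 ]
  [ -3   -2    0      0 ]
  [  9    5    0      0 ]
R2 ← R2 + 3·R1
  [ 1  1/3  8/9  -14/9 ]
  [ 0   -1  8/3  -14/3 ]
  [ 9    5    0      0 ]
R3 ← R3 − 9·R1
  [ 1  1/3  8/9  -14/9 ]
  [ 0   -1  8/3  -14/3 ]
  [ 0    2   -8     14 ]
R2 ← -1·R2
  [ 1  1/3   8/9  -14/9 ]
  [ 0    1  -8/3   14/3 ]
  [ 0    2    -8     14 ]
R3 ← R3 − 2·R2
  [ 1  1/3   8/9  -14/9 ]
  [ 0    1  -8/3   14/3 ]
  [ 0    0  -8/3   14/3 ]
R3 ← -3/8·R3
  [ 1  1/3   8/9  -14/9 ]
  [ 0    1  -8/3   14/3 ]
  [ 0    0     1   -7/4 ]
R2 ← R2 + 8/3·R3
  [ 1  1/3  8/9  -14/9 ]
  [ 0    1    0      0 ]
  [ 0    0    1   -7/4 ]
R1 ← R1 − 8/9·R3
  [ 1  1/3  0     0 ]
  [ 0    1  0     0 ]
  [ 0    0  1  -7/4 ]
R1 ← R1 − 1/3·R2
  [ 1  0  0     0 ]
  [ 0  1  0     0 ]
  [ 0  0  1  -7/4 ]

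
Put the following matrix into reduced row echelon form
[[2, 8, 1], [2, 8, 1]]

R1 ← 1/2·R1
  [ 1  4  1/2 ]
  [ 2  8    1 ]
R2 ← R2 − 2·R1
  [ 1  4  1/2 ]
  [ 0  0    0 ]

[[1, 4, 1/2], [0, 0, 0]]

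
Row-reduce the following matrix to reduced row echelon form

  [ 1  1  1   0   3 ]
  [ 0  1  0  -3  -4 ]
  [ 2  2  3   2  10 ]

[[1, 0, 0, 1, 3], [0, 1, 0, -3, -4], [0, 0, 1, 2, 4]]

R3 ← R3 − 2·R1
  [ 1  1  1   0   3 ]
  [ 0  1  0  -3  -4 ]
  [ 0  0  1   2   4 ]
R1 ← R1 − R3
  [ 1  1  0  -2  -1 ]
  [ 0  1  0  -3  -4 ]
  [ 0  0  1   2   4 ]
R1 ← R1 − R2
  [ 1  0  0   1   3 ]
  [ 0  1  0  -3  -4 ]
  [ 0  0  1   2   4 ]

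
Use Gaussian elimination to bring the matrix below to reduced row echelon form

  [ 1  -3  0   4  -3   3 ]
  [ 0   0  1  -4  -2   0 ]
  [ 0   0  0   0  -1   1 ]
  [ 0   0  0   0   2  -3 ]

[[1, -3, 0, 4, 0, 0], [0, 0, 1, -4, 0, 0], [0, 0, 0, 0, 1, 0], [0, 0, 0, 0, 0, 1]]

R3 ← -1·R3
  [ 1  -3  0   4  -3   3 ]
  [ 0   0  1  -4  -2   0 ]
  [ 0   0  0   0   1  -1 ]
  [ 0   0  0   0   2  -3 ]
R4 ← R4 − 2·R3
  [ 1  -3  0   4  -3   3 ]
  [ 0   0  1  -4  -2   0 ]
  [ 0   0  0   0   1  -1 ]
  [ 0   0  0   0   0  -1 ]
R4 ← -1·R4
  [ 1  -3  0   4  -3   3 ]
  [ 0   0  1  -4  -2   0 ]
  [ 0   0  0   0   1  -1 ]
  [ 0   0  0   0   0   1 ]
R3 ← R3 + R4
  [ 1  -3  0   4  -3  3 ]
  [ 0   0  1  -4  -2  0 ]
  [ 0   0  0   0   1  0 ]
  [ 0   0  0   0   0  1 ]
R1 ← R1 − 3·R4
  [ 1  -3  0   4  -3  0 ]
  [ 0   0  1  -4  -2  0 ]
  [ 0   0  0   0   1  0 ]
  [ 0   0  0   0   0  1 ]
R2 ← R2 + 2·R3
  [ 1  -3  0   4  -3  0 ]
  [ 0   0  1  -4   0  0 ]
  [ 0   0  0   0   1  0 ]
  [ 0   0  0   0   0  1 ]
R1 ← R1 + 3·R3
  [ 1  -3  0   4  0  0 ]
  [ 0   0  1  -4  0  0 ]
  [ 0   0  0   0  1  0 ]
  [ 0   0  0   0  0  1 ]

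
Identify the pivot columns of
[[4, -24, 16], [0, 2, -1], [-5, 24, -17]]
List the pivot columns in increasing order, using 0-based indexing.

0, 1

Multiply r1 by 1/4.
  [  1  -6    4 ]
  [  0   2   -1 ]
  [ -5  24  -17 ]
Add 5 times r1 to r3.
  [ 1  -6   4 ]
  [ 0   2  -1 ]
  [ 0  -6   3 ]
Multiply r2 by 1/2.
  [ 1  -6     4 ]
  [ 0   1  -1/2 ]
  [ 0  -6     3 ]
Add 6 times r2 to r3.
  [ 1  -6     4 ]
  [ 0   1  -1/2 ]
  [ 0   0     0 ]
Add 6 times r2 to r1.
  [ 1  0     1 ]
  [ 0  1  -1/2 ]
  [ 0  0     0 ]
Pivot columns are the columns containing a leading 1.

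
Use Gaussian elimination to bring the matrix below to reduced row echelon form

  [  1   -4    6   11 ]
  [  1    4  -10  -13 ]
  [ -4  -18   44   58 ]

[[1, 0, -2, -1], [0, 1, -2, -3], [0, 0, 0, 0]]

R2 := R2 − R1
  [  1   -4    6   11 ]
  [  0    8  -16  -24 ]
  [ -4  -18   44   58 ]
R3 := R3 + 4·R1
  [ 1   -4    6   11 ]
  [ 0    8  -16  -24 ]
  [ 0  -34   68  102 ]
R2 := 1/8·R2
  [ 1   -4   6   11 ]
  [ 0    1  -2   -3 ]
  [ 0  -34  68  102 ]
R3 := R3 + 34·R2
  [ 1  -4   6  11 ]
  [ 0   1  -2  -3 ]
  [ 0   0   0   0 ]
R1 := R1 + 4·R2
  [ 1  0  -2  -1 ]
  [ 0  1  -2  -3 ]
  [ 0  0   0   0 ]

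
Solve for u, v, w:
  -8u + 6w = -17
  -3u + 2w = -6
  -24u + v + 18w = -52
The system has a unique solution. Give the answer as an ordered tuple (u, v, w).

(1, -1, -3/2)

Form the augmented matrix and row-reduce:
  [  -8  0   6  |  -17 ]
  [  -3  0   2  |   -6 ]
  [ -24  1  18  |  -52 ]
R1 ← -1/8·R1
R2 ← R2 + 3·R1
R3 ← R3 + 24·R1
R2 <-> R3
R3 ← -4·R3
R1 ← R1 + 3/4·R3
Reading off the last column: u = 1, v = -1, w = -3/2.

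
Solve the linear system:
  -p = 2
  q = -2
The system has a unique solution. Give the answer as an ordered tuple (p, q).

(-2, -2)

Form the augmented matrix and row-reduce:
  [ -1  0  |   2 ]
  [  0  1  |  -2 ]
Multiply R1 by -1.
  [ 1  0  |  -2 ]
  [ 0  1  |  -2 ]
Reading off the last column: p = -2, q = -2.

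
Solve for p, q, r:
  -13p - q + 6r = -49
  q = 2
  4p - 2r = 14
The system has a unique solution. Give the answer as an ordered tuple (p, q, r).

(5, 2, 3)

Form the augmented matrix and row-reduce:
  [ -13  -1   6  |  -49 ]
  [   0   1   0  |    2 ]
  [   4   0  -2  |   14 ]
Multiply R1 by -1/13.
  [ 1  1/13  -6/13  |  49/13 ]
  [ 0     1      0  |      2 ]
  [ 4     0     -2  |     14 ]
Subtract 4 times R1 from R3.
  [ 1   1/13  -6/13  |   49/13 ]
  [ 0      1      0  |       2 ]
  [ 0  -4/13  -2/13  |  -14/13 ]
Add 4/13 times R2 to R3.
  [ 1  1/13  -6/13  |  49/13 ]
  [ 0     1      0  |      2 ]
  [ 0     0  -2/13  |  -6/13 ]
Multiply R3 by -13/2.
  [ 1  1/13  -6/13  |  49/13 ]
  [ 0     1      0  |      2 ]
  [ 0     0      1  |      3 ]
Add 6/13 times R3 to R1.
  [ 1  1/13  0  |  67/13 ]
  [ 0     1  0  |      2 ]
  [ 0     0  1  |      3 ]
Subtract 1/13 times R2 from R1.
  [ 1  0  0  |  5 ]
  [ 0  1  0  |  2 ]
  [ 0  0  1  |  3 ]
Reading off the last column: p = 5, q = 2, r = 3.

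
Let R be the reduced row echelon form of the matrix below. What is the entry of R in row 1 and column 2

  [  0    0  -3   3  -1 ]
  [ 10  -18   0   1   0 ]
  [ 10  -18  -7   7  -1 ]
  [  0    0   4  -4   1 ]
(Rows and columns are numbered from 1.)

ρ1 ↔ ρ2
ρ1 ← 1/10·ρ1
ρ3 ← ρ3 − 10·ρ1
ρ2 ← -1/3·ρ2
ρ3 ← ρ3 + 7·ρ2
ρ4 ← ρ4 − 4·ρ2
ρ3 ← -1·ρ3
ρ4 ← -3·ρ4
ρ3 ← ρ3 + 4/3·ρ4
ρ2 ← ρ2 − 1/3·ρ4
ρ2 ← ρ2 + ρ3
ρ1 ← ρ1 − 1/10·ρ3

-9/5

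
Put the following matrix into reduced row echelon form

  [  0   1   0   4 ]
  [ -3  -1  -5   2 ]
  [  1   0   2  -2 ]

R1 <-> R2
R1 := -1/3·R1
R3 := R3 − R1
R3 := R3 + 1/3·R2
R3 := 3·R3
R1 := R1 − 5/3·R3
R1 := R1 − 1/3·R2

[[1, 0, 0, -2], [0, 1, 0, 4], [0, 0, 1, 0]]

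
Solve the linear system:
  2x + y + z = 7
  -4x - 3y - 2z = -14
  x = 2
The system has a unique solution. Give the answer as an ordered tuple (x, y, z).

Form the augmented matrix and row-reduce:
  [  2   1   1  |    7 ]
  [ -4  -3  -2  |  -14 ]
  [  1   0   0  |    2 ]
Multiply R1 by 1/2.
  [  1  1/2  1/2  |  7/2 ]
  [ -4   -3   -2  |  -14 ]
  [  1    0    0  |    2 ]
Add 4 times R1 to R2.
  [ 1  1/2  1/2  |  7/2 ]
  [ 0   -1    0  |    0 ]
  [ 1    0    0  |    2 ]
Subtract R1 from R3.
  [ 1   1/2   1/2  |   7/2 ]
  [ 0    -1     0  |     0 ]
  [ 0  -1/2  -1/2  |  -3/2 ]
Multiply R2 by -1.
  [ 1   1/2   1/2  |   7/2 ]
  [ 0     1     0  |     0 ]
  [ 0  -1/2  -1/2  |  -3/2 ]
Add 1/2 times R2 to R3.
  [ 1  1/2   1/2  |   7/2 ]
  [ 0    1     0  |     0 ]
  [ 0    0  -1/2  |  -3/2 ]
Multiply R3 by -2.
  [ 1  1/2  1/2  |  7/2 ]
  [ 0    1    0  |    0 ]
  [ 0    0    1  |    3 ]
Subtract 1/2 times R3 from R1.
  [ 1  1/2  0  |  2 ]
  [ 0    1  0  |  0 ]
  [ 0    0  1  |  3 ]
Subtract 1/2 times R2 from R1.
  [ 1  0  0  |  2 ]
  [ 0  1  0  |  0 ]
  [ 0  0  1  |  3 ]
Reading off the last column: x = 2, y = 0, z = 3.

(2, 0, 3)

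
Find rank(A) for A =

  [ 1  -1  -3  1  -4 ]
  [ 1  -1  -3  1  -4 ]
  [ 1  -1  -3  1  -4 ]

ρ2 ← ρ2 − ρ1
  [ 1  -1  -3  1  -4 ]
  [ 0   0   0  0   0 ]
  [ 1  -1  -3  1  -4 ]
ρ3 ← ρ3 − ρ1
  [ 1  -1  -3  1  -4 ]
  [ 0   0   0  0   0 ]
  [ 0   0   0  0   0 ]
The reduced form has 1 nonzero row.

rank = 1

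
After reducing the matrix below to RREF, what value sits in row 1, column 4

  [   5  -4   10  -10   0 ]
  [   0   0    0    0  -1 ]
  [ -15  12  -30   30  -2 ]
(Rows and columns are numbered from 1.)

-2

R1 -> 1/5·R1
  [   1  -4/5    2  -2   0 ]
  [   0     0    0   0  -1 ]
  [ -15    12  -30  30  -2 ]
R3 -> R3 + 15·R1
  [ 1  -4/5  2  -2   0 ]
  [ 0     0  0   0  -1 ]
  [ 0     0  0   0  -2 ]
R2 -> -1·R2
  [ 1  -4/5  2  -2   0 ]
  [ 0     0  0   0   1 ]
  [ 0     0  0   0  -2 ]
R3 -> R3 + 2·R2
  [ 1  -4/5  2  -2  0 ]
  [ 0     0  0   0  1 ]
  [ 0     0  0   0  0 ]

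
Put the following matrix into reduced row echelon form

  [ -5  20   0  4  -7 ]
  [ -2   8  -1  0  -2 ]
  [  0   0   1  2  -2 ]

R1 -> -1/5·R1
  [  1  -4   0  -4/5  7/5 ]
  [ -2   8  -1     0   -2 ]
  [  0   0   1     2   -2 ]
R2 -> R2 + 2·R1
  [ 1  -4   0  -4/5  7/5 ]
  [ 0   0  -1  -8/5  4/5 ]
  [ 0   0   1     2   -2 ]
R2 -> -1·R2
  [ 1  -4  0  -4/5   7/5 ]
  [ 0   0  1   8/5  -4/5 ]
  [ 0   0  1     2    -2 ]
R3 -> R3 − R2
  [ 1  -4  0  -4/5   7/5 ]
  [ 0   0  1   8/5  -4/5 ]
  [ 0   0  0   2/5  -6/5 ]
R3 -> 5/2·R3
  [ 1  -4  0  -4/5   7/5 ]
  [ 0   0  1   8/5  -4/5 ]
  [ 0   0  0     1    -3 ]
R2 -> R2 − 8/5·R3
  [ 1  -4  0  -4/5  7/5 ]
  [ 0   0  1     0    4 ]
  [ 0   0  0     1   -3 ]
R1 -> R1 + 4/5·R3
  [ 1  -4  0  0  -1 ]
  [ 0   0  1  0   4 ]
  [ 0   0  0  1  -3 ]

[[1, -4, 0, 0, -1], [0, 0, 1, 0, 4], [0, 0, 0, 1, -3]]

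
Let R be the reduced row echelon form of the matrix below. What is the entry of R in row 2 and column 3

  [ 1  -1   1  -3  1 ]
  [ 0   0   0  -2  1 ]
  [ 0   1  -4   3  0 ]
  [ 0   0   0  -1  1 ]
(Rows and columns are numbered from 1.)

R2 ↔ R3
R3 := -1/2·R3
R4 := R4 + R3
R4 := 2·R4
R3 := R3 + 1/2·R4
R1 := R1 − R4
R2 := R2 − 3·R3
R1 := R1 + 3·R3
R1 := R1 + R2

-4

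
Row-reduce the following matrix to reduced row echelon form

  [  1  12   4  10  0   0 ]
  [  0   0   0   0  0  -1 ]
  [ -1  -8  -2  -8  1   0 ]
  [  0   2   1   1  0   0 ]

[[1, 0, -2, 4, 0, 0], [0, 1, 1/2, 1/2, 0, 0], [0, 0, 0, 0, 1, 0], [0, 0, 0, 0, 0, 1]]

r3 ← r3 + r1
  [ 1  12  4  10  0   0 ]
  [ 0   0  0   0  0  -1 ]
  [ 0   4  2   2  1   0 ]
  [ 0   2  1   1  0   0 ]
r2 <-> r3
  [ 1  12  4  10  0   0 ]
  [ 0   4  2   2  1   0 ]
  [ 0   0  0   0  0  -1 ]
  [ 0   2  1   1  0   0 ]
r2 ← 1/4·r2
  [ 1  12    4   10    0   0 ]
  [ 0   1  1/2  1/2  1/4   0 ]
  [ 0   0    0    0    0  -1 ]
  [ 0   2    1    1    0   0 ]
r4 ← r4 − 2·r2
  [ 1  12    4   10     0   0 ]
  [ 0   1  1/2  1/2   1/4   0 ]
  [ 0   0    0    0     0  -1 ]
  [ 0   0    0    0  -1/2   0 ]
r3 <-> r4
  [ 1  12    4   10     0   0 ]
  [ 0   1  1/2  1/2   1/4   0 ]
  [ 0   0    0    0  -1/2   0 ]
  [ 0   0    0    0     0  -1 ]
r3 ← -2·r3
  [ 1  12    4   10    0   0 ]
  [ 0   1  1/2  1/2  1/4   0 ]
  [ 0   0    0    0    1   0 ]
  [ 0   0    0    0    0  -1 ]
r4 ← -1·r4
  [ 1  12    4   10    0  0 ]
  [ 0   1  1/2  1/2  1/4  0 ]
  [ 0   0    0    0    1  0 ]
  [ 0   0    0    0    0  1 ]
r2 ← r2 − 1/4·r3
  [ 1  12    4   10  0  0 ]
  [ 0   1  1/2  1/2  0  0 ]
  [ 0   0    0    0  1  0 ]
  [ 0   0    0    0  0  1 ]
r1 ← r1 − 12·r2
  [ 1  0   -2    4  0  0 ]
  [ 0  1  1/2  1/2  0  0 ]
  [ 0  0    0    0  1  0 ]
  [ 0  0    0    0  0  1 ]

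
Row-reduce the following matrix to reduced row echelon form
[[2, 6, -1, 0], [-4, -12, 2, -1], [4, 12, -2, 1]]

R1 → 1/2·R1
  [  1    3  -1/2   0 ]
  [ -4  -12     2  -1 ]
  [  4   12    -2   1 ]
R2 → R2 + 4·R1
  [ 1   3  -1/2   0 ]
  [ 0   0     0  -1 ]
  [ 4  12    -2   1 ]
R3 → R3 − 4·R1
  [ 1  3  -1/2   0 ]
  [ 0  0     0  -1 ]
  [ 0  0     0   1 ]
R2 → -1·R2
  [ 1  3  -1/2  0 ]
  [ 0  0     0  1 ]
  [ 0  0     0  1 ]
R3 → R3 − R2
  [ 1  3  -1/2  0 ]
  [ 0  0     0  1 ]
  [ 0  0     0  0 ]

[[1, 3, -1/2, 0], [0, 0, 0, 1], [0, 0, 0, 0]]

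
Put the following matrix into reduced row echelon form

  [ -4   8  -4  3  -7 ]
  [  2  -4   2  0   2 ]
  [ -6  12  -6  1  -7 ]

R1 ← -1/4·R1
R2 ← R2 − 2·R1
R3 ← R3 + 6·R1
R2 ← 2/3·R2
R3 ← R3 + 7/2·R2
R1 ← R1 + 3/4·R2

[[1, -2, 1, 0, 1], [0, 0, 0, 1, -1], [0, 0, 0, 0, 0]]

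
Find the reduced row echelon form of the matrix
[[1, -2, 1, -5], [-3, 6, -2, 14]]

[[1, -2, 0, -4], [0, 0, 1, -1]]

Add 3 times ρ1 to ρ2.
  [ 1  -2  1  -5 ]
  [ 0   0  1  -1 ]
Subtract ρ2 from ρ1.
  [ 1  -2  0  -4 ]
  [ 0   0  1  -1 ]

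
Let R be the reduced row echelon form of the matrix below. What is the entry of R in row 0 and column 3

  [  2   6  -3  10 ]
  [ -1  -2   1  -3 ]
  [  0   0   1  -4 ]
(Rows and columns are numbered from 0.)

ρ1 -> 1/2·ρ1
  [  1   3  -3/2   5 ]
  [ -1  -2     1  -3 ]
  [  0   0     1  -4 ]
ρ2 -> ρ2 + ρ1
  [ 1  3  -3/2   5 ]
  [ 0  1  -1/2   2 ]
  [ 0  0     1  -4 ]
ρ2 -> ρ2 + 1/2·ρ3
  [ 1  3  -3/2   5 ]
  [ 0  1     0   0 ]
  [ 0  0     1  -4 ]
ρ1 -> ρ1 + 3/2·ρ3
  [ 1  3  0  -1 ]
  [ 0  1  0   0 ]
  [ 0  0  1  -4 ]
ρ1 -> ρ1 − 3·ρ2
  [ 1  0  0  -1 ]
  [ 0  1  0   0 ]
  [ 0  0  1  -4 ]

-1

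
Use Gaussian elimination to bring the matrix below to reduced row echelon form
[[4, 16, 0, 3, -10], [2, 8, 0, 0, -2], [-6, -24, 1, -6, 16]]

[[1, 4, 0, 0, -1], [0, 0, 1, 0, -2], [0, 0, 0, 1, -2]]

R1 -> 1/4·R1
  [  1    4  0  3/4  -5/2 ]
  [  2    8  0    0    -2 ]
  [ -6  -24  1   -6    16 ]
R2 -> R2 − 2·R1
  [  1    4  0   3/4  -5/2 ]
  [  0    0  0  -3/2     3 ]
  [ -6  -24  1    -6    16 ]
R3 -> R3 + 6·R1
  [ 1  4  0   3/4  -5/2 ]
  [ 0  0  0  -3/2     3 ]
  [ 0  0  1  -3/2     1 ]
R2 ↔ R3
  [ 1  4  0   3/4  -5/2 ]
  [ 0  0  1  -3/2     1 ]
  [ 0  0  0  -3/2     3 ]
R3 -> -2/3·R3
  [ 1  4  0   3/4  -5/2 ]
  [ 0  0  1  -3/2     1 ]
  [ 0  0  0     1    -2 ]
R2 -> R2 + 3/2·R3
  [ 1  4  0  3/4  -5/2 ]
  [ 0  0  1    0    -2 ]
  [ 0  0  0    1    -2 ]
R1 -> R1 − 3/4·R3
  [ 1  4  0  0  -1 ]
  [ 0  0  1  0  -2 ]
  [ 0  0  0  1  -2 ]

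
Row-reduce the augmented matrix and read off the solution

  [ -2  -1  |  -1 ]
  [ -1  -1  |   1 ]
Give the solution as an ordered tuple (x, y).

Multiply ρ1 by -1/2.
  [  1  1/2  |  1/2 ]
  [ -1   -1  |    1 ]
Add ρ1 to ρ2.
  [ 1   1/2  |  1/2 ]
  [ 0  -1/2  |  3/2 ]
Multiply ρ2 by -2.
  [ 1  1/2  |  1/2 ]
  [ 0    1  |   -3 ]
Subtract 1/2 times ρ2 from ρ1.
  [ 1  0  |   2 ]
  [ 0  1  |  -3 ]
Reading off the last column: x = 2, y = -3.

(2, -3)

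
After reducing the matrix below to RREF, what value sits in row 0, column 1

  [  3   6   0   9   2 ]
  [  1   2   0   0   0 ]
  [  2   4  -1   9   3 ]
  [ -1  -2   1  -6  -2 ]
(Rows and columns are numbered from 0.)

2

Multiply R1 by 1/3.
  [  1   2   0   3  2/3 ]
  [  1   2   0   0    0 ]
  [  2   4  -1   9    3 ]
  [ -1  -2   1  -6   -2 ]
Subtract R1 from R2.
  [  1   2   0   3   2/3 ]
  [  0   0   0  -3  -2/3 ]
  [  2   4  -1   9     3 ]
  [ -1  -2   1  -6    -2 ]
Subtract 2 times R1 from R3.
  [  1   2   0   3   2/3 ]
  [  0   0   0  -3  -2/3 ]
  [  0   0  -1   3   5/3 ]
  [ -1  -2   1  -6    -2 ]
Add R1 to R4.
  [ 1  2   0   3   2/3 ]
  [ 0  0   0  -3  -2/3 ]
  [ 0  0  -1   3   5/3 ]
  [ 0  0   1  -3  -4/3 ]
Swap R2 and R3.
  [ 1  2   0   3   2/3 ]
  [ 0  0  -1   3   5/3 ]
  [ 0  0   0  -3  -2/3 ]
  [ 0  0   1  -3  -4/3 ]
Multiply R2 by -1.
  [ 1  2  0   3   2/3 ]
  [ 0  0  1  -3  -5/3 ]
  [ 0  0  0  -3  -2/3 ]
  [ 0  0  1  -3  -4/3 ]
Subtract R2 from R4.
  [ 1  2  0   3   2/3 ]
  [ 0  0  1  -3  -5/3 ]
  [ 0  0  0  -3  -2/3 ]
  [ 0  0  0   0   1/3 ]
Multiply R3 by -1/3.
  [ 1  2  0   3   2/3 ]
  [ 0  0  1  -3  -5/3 ]
  [ 0  0  0   1   2/9 ]
  [ 0  0  0   0   1/3 ]
Multiply R4 by 3.
  [ 1  2  0   3   2/3 ]
  [ 0  0  1  -3  -5/3 ]
  [ 0  0  0   1   2/9 ]
  [ 0  0  0   0     1 ]
Subtract 2/9 times R4 from R3.
  [ 1  2  0   3   2/3 ]
  [ 0  0  1  -3  -5/3 ]
  [ 0  0  0   1     0 ]
  [ 0  0  0   0     1 ]
Add 5/3 times R4 to R2.
  [ 1  2  0   3  2/3 ]
  [ 0  0  1  -3    0 ]
  [ 0  0  0   1    0 ]
  [ 0  0  0   0    1 ]
Subtract 2/3 times R4 from R1.
  [ 1  2  0   3  0 ]
  [ 0  0  1  -3  0 ]
  [ 0  0  0   1  0 ]
  [ 0  0  0   0  1 ]
Add 3 times R3 to R2.
  [ 1  2  0  3  0 ]
  [ 0  0  1  0  0 ]
  [ 0  0  0  1  0 ]
  [ 0  0  0  0  1 ]
Subtract 3 times R3 from R1.
  [ 1  2  0  0  0 ]
  [ 0  0  1  0  0 ]
  [ 0  0  0  1  0 ]
  [ 0  0  0  0  1 ]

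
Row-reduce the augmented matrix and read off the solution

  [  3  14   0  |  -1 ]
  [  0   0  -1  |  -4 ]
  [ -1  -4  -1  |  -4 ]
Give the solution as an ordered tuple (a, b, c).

R1 := 1/3·R1
  [  1  14/3   0  |  -1/3 ]
  [  0     0  -1  |    -4 ]
  [ -1    -4  -1  |    -4 ]
R3 := R3 + R1
  [ 1  14/3   0  |   -1/3 ]
  [ 0     0  -1  |     -4 ]
  [ 0   2/3  -1  |  -13/3 ]
R2 ↔ R3
  [ 1  14/3   0  |   -1/3 ]
  [ 0   2/3  -1  |  -13/3 ]
  [ 0     0  -1  |     -4 ]
R2 := 3/2·R2
  [ 1  14/3     0  |   -1/3 ]
  [ 0     1  -3/2  |  -13/2 ]
  [ 0     0    -1  |     -4 ]
R3 := -1·R3
  [ 1  14/3     0  |   -1/3 ]
  [ 0     1  -3/2  |  -13/2 ]
  [ 0     0     1  |      4 ]
R2 := R2 + 3/2·R3
  [ 1  14/3  0  |  -1/3 ]
  [ 0     1  0  |  -1/2 ]
  [ 0     0  1  |     4 ]
R1 := R1 − 14/3·R2
  [ 1  0  0  |     2 ]
  [ 0  1  0  |  -1/2 ]
  [ 0  0  1  |     4 ]
Reading off the last column: a = 2, b = -1/2, c = 4.

(2, -1/2, 4)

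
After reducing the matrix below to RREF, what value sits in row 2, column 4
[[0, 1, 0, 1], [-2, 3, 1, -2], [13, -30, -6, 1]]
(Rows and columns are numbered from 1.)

R1 ↔ R2
  [ -2    3   1  -2 ]
  [  0    1   0   1 ]
  [ 13  -30  -6   1 ]
R1 := -1/2·R1
  [  1  -3/2  -1/2  1 ]
  [  0     1     0  1 ]
  [ 13   -30    -6  1 ]
R3 := R3 − 13·R1
  [ 1   -3/2  -1/2    1 ]
  [ 0      1     0    1 ]
  [ 0  -21/2   1/2  -12 ]
R3 := R3 + 21/2·R2
  [ 1  -3/2  -1/2     1 ]
  [ 0     1     0     1 ]
  [ 0     0   1/2  -3/2 ]
R3 := 2·R3
  [ 1  -3/2  -1/2   1 ]
  [ 0     1     0   1 ]
  [ 0     0     1  -3 ]
R1 := R1 + 1/2·R3
  [ 1  -3/2  0  -1/2 ]
  [ 0     1  0     1 ]
  [ 0     0  1    -3 ]
R1 := R1 + 3/2·R2
  [ 1  0  0   1 ]
  [ 0  1  0   1 ]
  [ 0  0  1  -3 ]

1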